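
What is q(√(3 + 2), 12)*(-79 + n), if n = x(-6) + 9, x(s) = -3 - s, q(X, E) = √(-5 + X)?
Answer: -67*I*√(5 - √5) ≈ -111.39*I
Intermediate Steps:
n = 12 (n = (-3 - 1*(-6)) + 9 = (-3 + 6) + 9 = 3 + 9 = 12)
q(√(3 + 2), 12)*(-79 + n) = √(-5 + √(3 + 2))*(-79 + 12) = √(-5 + √5)*(-67) = -67*√(-5 + √5)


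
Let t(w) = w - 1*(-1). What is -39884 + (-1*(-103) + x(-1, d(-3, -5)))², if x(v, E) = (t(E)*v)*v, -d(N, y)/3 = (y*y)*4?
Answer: -1468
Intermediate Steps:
d(N, y) = -12*y² (d(N, y) = -3*y*y*4 = -3*y²*4 = -12*y²)
t(w) = 1 + w (t(w) = w + 1 = 1 + w)
x(v, E) = v²*(1 + E) (x(v, E) = ((1 + E)*v)*v = (v*(1 + E))*v = v²*(1 + E))
-39884 + (-1*(-103) + x(-1, d(-3, -5)))² = -39884 + (-1*(-103) + (-1)²*(1 - 12*(-5)²))² = -39884 + (103 + 1*(1 - 12*25))² = -39884 + (103 + 1*(1 - 300))² = -39884 + (103 + 1*(-299))² = -39884 + (103 - 299)² = -39884 + (-196)² = -39884 + 38416 = -1468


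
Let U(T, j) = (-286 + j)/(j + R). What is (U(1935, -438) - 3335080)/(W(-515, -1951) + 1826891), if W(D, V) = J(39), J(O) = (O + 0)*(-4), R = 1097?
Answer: -2197818444/1203818365 ≈ -1.8257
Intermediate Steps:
J(O) = -4*O (J(O) = O*(-4) = -4*O)
W(D, V) = -156 (W(D, V) = -4*39 = -156)
U(T, j) = (-286 + j)/(1097 + j) (U(T, j) = (-286 + j)/(j + 1097) = (-286 + j)/(1097 + j))
(U(1935, -438) - 3335080)/(W(-515, -1951) + 1826891) = ((-286 - 438)/(1097 - 438) - 3335080)/(-156 + 1826891) = (-724/659 - 3335080)/1826735 = ((1/659)*(-724) - 3335080)*(1/1826735) = (-724/659 - 3335080)*(1/1826735) = -2197818444/659*1/1826735 = -2197818444/1203818365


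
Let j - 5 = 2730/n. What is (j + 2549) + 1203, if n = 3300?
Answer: 413361/110 ≈ 3757.8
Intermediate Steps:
j = 641/110 (j = 5 + 2730/3300 = 5 + 2730*(1/3300) = 5 + 91/110 = 641/110 ≈ 5.8273)
(j + 2549) + 1203 = (641/110 + 2549) + 1203 = 281031/110 + 1203 = 413361/110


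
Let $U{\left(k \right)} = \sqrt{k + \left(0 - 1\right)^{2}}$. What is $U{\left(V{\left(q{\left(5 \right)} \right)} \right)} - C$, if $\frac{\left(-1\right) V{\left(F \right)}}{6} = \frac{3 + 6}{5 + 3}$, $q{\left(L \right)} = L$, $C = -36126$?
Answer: $36126 + \frac{i \sqrt{23}}{2} \approx 36126.0 + 2.3979 i$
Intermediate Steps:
$V{\left(F \right)} = - \frac{27}{4}$ ($V{\left(F \right)} = - 6 \frac{3 + 6}{5 + 3} = - 6 \cdot \frac{9}{8} = - 6 \cdot 9 \cdot \frac{1}{8} = \left(-6\right) \frac{9}{8} = - \frac{27}{4}$)
$U{\left(k \right)} = \sqrt{1 + k}$ ($U{\left(k \right)} = \sqrt{k + \left(-1\right)^{2}} = \sqrt{k + 1} = \sqrt{1 + k}$)
$U{\left(V{\left(q{\left(5 \right)} \right)} \right)} - C = \sqrt{1 - \frac{27}{4}} - -36126 = \sqrt{- \frac{23}{4}} + 36126 = \frac{i \sqrt{23}}{2} + 36126 = 36126 + \frac{i \sqrt{23}}{2}$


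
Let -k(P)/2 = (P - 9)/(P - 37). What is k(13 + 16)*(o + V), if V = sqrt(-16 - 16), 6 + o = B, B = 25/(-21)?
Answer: -755/21 + 20*I*sqrt(2) ≈ -35.952 + 28.284*I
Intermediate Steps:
B = -25/21 (B = 25*(-1/21) = -25/21 ≈ -1.1905)
o = -151/21 (o = -6 - 25/21 = -151/21 ≈ -7.1905)
V = 4*I*sqrt(2) (V = sqrt(-32) = 4*I*sqrt(2) ≈ 5.6569*I)
k(P) = -2*(-9 + P)/(-37 + P) (k(P) = -2*(P - 9)/(P - 37) = -2*(-9 + P)/(-37 + P))
k(13 + 16)*(o + V) = (2*(9 - (13 + 16))/(-37 + (13 + 16)))*(-151/21 + 4*I*sqrt(2)) = (2*(9 - 1*29)/(-37 + 29))*(-151/21 + 4*I*sqrt(2)) = (2*(9 - 29)/(-8))*(-151/21 + 4*I*sqrt(2)) = (2*(-1/8)*(-20))*(-151/21 + 4*I*sqrt(2)) = 5*(-151/21 + 4*I*sqrt(2)) = -755/21 + 20*I*sqrt(2)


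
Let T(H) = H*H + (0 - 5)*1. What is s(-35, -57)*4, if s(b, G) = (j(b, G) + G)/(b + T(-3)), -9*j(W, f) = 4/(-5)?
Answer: 10244/1395 ≈ 7.3434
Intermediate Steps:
T(H) = -5 + H² (T(H) = H² - 5*1 = H² - 5 = -5 + H²)
j(W, f) = 4/45 (j(W, f) = -4/(9*(-5)) = -4*(-1)/(9*5) = -⅑*(-⅘) = 4/45)
s(b, G) = (4/45 + G)/(4 + b) (s(b, G) = (4/45 + G)/(b + (-5 + (-3)²)) = (4/45 + G)/(b + (-5 + 9)) = (4/45 + G)/(b + 4) = (4/45 + G)/(4 + b))
s(-35, -57)*4 = ((4/45 - 57)/(4 - 35))*4 = (-2561/45/(-31))*4 = -1/31*(-2561/45)*4 = (2561/1395)*4 = 10244/1395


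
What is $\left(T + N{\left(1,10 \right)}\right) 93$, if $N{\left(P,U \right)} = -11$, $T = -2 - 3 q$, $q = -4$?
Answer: $-93$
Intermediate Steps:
$T = 10$ ($T = -2 - -12 = -2 + 12 = 10$)
$\left(T + N{\left(1,10 \right)}\right) 93 = \left(10 - 11\right) 93 = \left(-1\right) 93 = -93$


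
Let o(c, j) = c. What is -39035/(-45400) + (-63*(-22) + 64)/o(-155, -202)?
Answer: -2391183/281480 ≈ -8.4950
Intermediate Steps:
-39035/(-45400) + (-63*(-22) + 64)/o(-155, -202) = -39035/(-45400) + (-63*(-22) + 64)/(-155) = -39035*(-1/45400) + (1386 + 64)*(-1/155) = 7807/9080 + 1450*(-1/155) = 7807/9080 - 290/31 = -2391183/281480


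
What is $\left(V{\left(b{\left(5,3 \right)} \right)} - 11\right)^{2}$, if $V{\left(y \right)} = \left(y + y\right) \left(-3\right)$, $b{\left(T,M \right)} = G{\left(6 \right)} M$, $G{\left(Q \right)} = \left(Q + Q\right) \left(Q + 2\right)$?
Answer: $3024121$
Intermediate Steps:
$G{\left(Q \right)} = 2 Q \left(2 + Q\right)$
$b{\left(T,M \right)} = 96 M$ ($b{\left(T,M \right)} = 2 \cdot 6 \left(2 + 6\right) M = 2 \cdot 6 \cdot 8 M = 96 M$)
$V{\left(y \right)} = - 6 y$ ($V{\left(y \right)} = 2 y \left(-3\right) = - 6 y$)
$\left(V{\left(b{\left(5,3 \right)} \right)} - 11\right)^{2} = \left(- 6 \cdot 96 \cdot 3 - 11\right)^{2} = \left(\left(-6\right) 288 - 11\right)^{2} = \left(-1728 - 11\right)^{2} = \left(-1739\right)^{2} = 3024121$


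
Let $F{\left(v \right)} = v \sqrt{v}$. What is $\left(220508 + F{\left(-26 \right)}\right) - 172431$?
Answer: $48077 - 26 i \sqrt{26} \approx 48077.0 - 132.57 i$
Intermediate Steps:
$F{\left(v \right)} = v^{\frac{3}{2}}$
$\left(220508 + F{\left(-26 \right)}\right) - 172431 = \left(220508 + \left(-26\right)^{\frac{3}{2}}\right) - 172431 = \left(220508 - 26 i \sqrt{26}\right) - 172431 = 48077 - 26 i \sqrt{26}$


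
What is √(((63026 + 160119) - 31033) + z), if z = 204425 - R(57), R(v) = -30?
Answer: 3*√44063 ≈ 629.74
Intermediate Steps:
z = 204455 (z = 204425 - 1*(-30) = 204425 + 30 = 204455)
√(((63026 + 160119) - 31033) + z) = √(((63026 + 160119) - 31033) + 204455) = √((223145 - 31033) + 204455) = √(192112 + 204455) = √396567 = 3*√44063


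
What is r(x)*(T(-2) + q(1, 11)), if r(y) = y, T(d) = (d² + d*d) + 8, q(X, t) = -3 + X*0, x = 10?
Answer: 130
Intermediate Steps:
q(X, t) = -3 (q(X, t) = -3 + 0 = -3)
T(d) = 8 + 2*d² (T(d) = (d² + d²) + 8 = 2*d² + 8 = 8 + 2*d²)
r(x)*(T(-2) + q(1, 11)) = 10*((8 + 2*(-2)²) - 3) = 10*((8 + 2*4) - 3) = 10*((8 + 8) - 3) = 10*(16 - 3) = 10*13 = 130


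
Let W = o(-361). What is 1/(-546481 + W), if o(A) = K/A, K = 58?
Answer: -361/197279699 ≈ -1.8299e-6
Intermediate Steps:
o(A) = 58/A
W = -58/361 (W = 58/(-361) = 58*(-1/361) = -58/361 ≈ -0.16066)
1/(-546481 + W) = 1/(-546481 - 58/361) = 1/(-197279699/361) = -361/197279699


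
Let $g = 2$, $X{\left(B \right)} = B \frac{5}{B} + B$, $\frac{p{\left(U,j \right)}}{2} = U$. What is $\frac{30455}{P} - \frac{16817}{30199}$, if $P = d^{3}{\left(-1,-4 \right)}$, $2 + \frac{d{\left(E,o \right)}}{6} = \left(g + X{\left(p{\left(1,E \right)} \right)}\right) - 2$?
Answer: $\frac{93130309}{163074600} \approx 0.57109$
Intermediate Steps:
$p{\left(U,j \right)} = 2 U$
$X{\left(B \right)} = 5 + B$
$d{\left(E,o \right)} = 30$ ($d{\left(E,o \right)} = -12 + 6 \left(\left(2 + \left(5 + 2 \cdot 1\right)\right) - 2\right) = -12 + 6 \left(\left(2 + \left(5 + 2\right)\right) - 2\right) = -12 + 6 \left(\left(2 + 7\right) - 2\right) = -12 + 6 \left(9 - 2\right) = -12 + 6 \cdot 7 = -12 + 42 = 30$)
$P = 27000$ ($P = 30^{3} = 27000$)
$\frac{30455}{P} - \frac{16817}{30199} = \frac{30455}{27000} - \frac{16817}{30199} = 30455 \cdot \frac{1}{27000} - \frac{16817}{30199} = \frac{6091}{5400} - \frac{16817}{30199} = \frac{93130309}{163074600}$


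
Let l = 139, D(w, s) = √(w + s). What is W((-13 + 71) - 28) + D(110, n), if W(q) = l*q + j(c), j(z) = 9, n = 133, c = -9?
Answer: 4179 + 9*√3 ≈ 4194.6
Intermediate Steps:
D(w, s) = √(s + w)
W(q) = 9 + 139*q (W(q) = 139*q + 9 = 9 + 139*q)
W((-13 + 71) - 28) + D(110, n) = (9 + 139*((-13 + 71) - 28)) + √(133 + 110) = (9 + 139*(58 - 28)) + √243 = (9 + 139*30) + 9*√3 = (9 + 4170) + 9*√3 = 4179 + 9*√3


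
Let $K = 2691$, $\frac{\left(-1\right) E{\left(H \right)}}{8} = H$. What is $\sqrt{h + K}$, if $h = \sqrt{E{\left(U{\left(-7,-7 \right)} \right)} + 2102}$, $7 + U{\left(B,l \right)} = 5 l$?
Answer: $\sqrt{2691 + \sqrt{2438}} \approx 52.349$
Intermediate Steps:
$U{\left(B,l \right)} = -7 + 5 l$
$E{\left(H \right)} = - 8 H$
$h = \sqrt{2438}$ ($h = \sqrt{- 8 \left(-7 + 5 \left(-7\right)\right) + 2102} = \sqrt{- 8 \left(-7 - 35\right) + 2102} = \sqrt{\left(-8\right) \left(-42\right) + 2102} = \sqrt{336 + 2102} = \sqrt{2438} \approx 49.376$)
$\sqrt{h + K} = \sqrt{\sqrt{2438} + 2691} = \sqrt{2691 + \sqrt{2438}}$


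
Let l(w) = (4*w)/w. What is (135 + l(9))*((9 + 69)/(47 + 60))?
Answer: 10842/107 ≈ 101.33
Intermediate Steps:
l(w) = 4
(135 + l(9))*((9 + 69)/(47 + 60)) = (135 + 4)*((9 + 69)/(47 + 60)) = 139*(78/107) = 10842/107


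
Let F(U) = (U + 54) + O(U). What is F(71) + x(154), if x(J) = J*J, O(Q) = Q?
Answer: 23912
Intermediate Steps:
x(J) = J²
F(U) = 54 + 2*U (F(U) = (U + 54) + U = (54 + U) + U = 54 + 2*U)
F(71) + x(154) = (54 + 2*71) + 154² = (54 + 142) + 23716 = 196 + 23716 = 23912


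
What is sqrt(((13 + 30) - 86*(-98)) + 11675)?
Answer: sqrt(20146) ≈ 141.94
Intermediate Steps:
sqrt(((13 + 30) - 86*(-98)) + 11675) = sqrt((43 + 8428) + 11675) = sqrt(8471 + 11675) = sqrt(20146)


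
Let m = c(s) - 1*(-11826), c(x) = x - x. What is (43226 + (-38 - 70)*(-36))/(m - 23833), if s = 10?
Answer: -47114/12007 ≈ -3.9239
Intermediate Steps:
c(x) = 0
m = 11826 (m = 0 - 1*(-11826) = 0 + 11826 = 11826)
(43226 + (-38 - 70)*(-36))/(m - 23833) = (43226 + (-38 - 70)*(-36))/(11826 - 23833) = (43226 - 108*(-36))/(-12007) = (43226 + 3888)*(-1/12007) = 47114*(-1/12007) = -47114/12007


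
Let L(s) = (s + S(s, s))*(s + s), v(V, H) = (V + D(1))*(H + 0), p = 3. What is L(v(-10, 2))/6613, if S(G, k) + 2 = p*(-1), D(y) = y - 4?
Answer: 1612/6613 ≈ 0.24376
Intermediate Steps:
D(y) = -4 + y
S(G, k) = -5 (S(G, k) = -2 + 3*(-1) = -2 - 3 = -5)
v(V, H) = H*(-3 + V) (v(V, H) = (V + (-4 + 1))*(H + 0) = (V - 3)*H = (-3 + V)*H = H*(-3 + V))
L(s) = 2*s*(-5 + s) (L(s) = (s - 5)*(s + s) = (-5 + s)*(2*s) = 2*s*(-5 + s))
L(v(-10, 2))/6613 = (2*(2*(-3 - 10))*(-5 + 2*(-3 - 10)))/6613 = (2*(2*(-13))*(-5 + 2*(-13)))*(1/6613) = (2*(-26)*(-5 - 26))*(1/6613) = (2*(-26)*(-31))*(1/6613) = 1612*(1/6613) = 1612/6613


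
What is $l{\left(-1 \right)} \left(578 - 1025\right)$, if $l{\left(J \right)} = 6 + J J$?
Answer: $-3129$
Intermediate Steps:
$l{\left(J \right)} = 6 + J^{2}$
$l{\left(-1 \right)} \left(578 - 1025\right) = \left(6 + \left(-1\right)^{2}\right) \left(578 - 1025\right) = \left(6 + 1\right) \left(-447\right) = 7 \left(-447\right) = -3129$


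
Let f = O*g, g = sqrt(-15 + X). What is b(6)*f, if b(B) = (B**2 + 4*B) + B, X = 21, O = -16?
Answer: -1056*sqrt(6) ≈ -2586.7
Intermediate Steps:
g = sqrt(6) (g = sqrt(-15 + 21) = sqrt(6) ≈ 2.4495)
b(B) = B**2 + 5*B
f = -16*sqrt(6) ≈ -39.192
b(6)*f = (6*(5 + 6))*(-16*sqrt(6)) = (6*11)*(-16*sqrt(6)) = 66*(-16*sqrt(6)) = -1056*sqrt(6)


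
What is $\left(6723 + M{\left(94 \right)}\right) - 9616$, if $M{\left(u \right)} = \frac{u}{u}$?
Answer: $-2892$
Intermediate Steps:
$M{\left(u \right)} = 1$
$\left(6723 + M{\left(94 \right)}\right) - 9616 = \left(6723 + 1\right) - 9616 = 6724 - 9616 = -2892$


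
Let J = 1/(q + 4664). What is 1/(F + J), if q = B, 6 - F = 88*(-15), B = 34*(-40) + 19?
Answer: 3323/4406299 ≈ 0.00075415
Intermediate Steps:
B = -1341 (B = -1360 + 19 = -1341)
F = 1326 (F = 6 - 88*(-15) = 6 - 1*(-1320) = 6 + 1320 = 1326)
q = -1341
J = 1/3323 (J = 1/(-1341 + 4664) = 1/3323 ≈ 0.00030093)
1/(F + J) = 1/(1326 + 1/3323) = 1/(4406299/3323) = 3323/4406299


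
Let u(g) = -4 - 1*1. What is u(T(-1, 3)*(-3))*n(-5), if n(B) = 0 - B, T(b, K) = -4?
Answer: -25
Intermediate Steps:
n(B) = -B
u(g) = -5 (u(g) = -4 - 1 = -5)
u(T(-1, 3)*(-3))*n(-5) = -(-5)*(-5) = -5*5 = -25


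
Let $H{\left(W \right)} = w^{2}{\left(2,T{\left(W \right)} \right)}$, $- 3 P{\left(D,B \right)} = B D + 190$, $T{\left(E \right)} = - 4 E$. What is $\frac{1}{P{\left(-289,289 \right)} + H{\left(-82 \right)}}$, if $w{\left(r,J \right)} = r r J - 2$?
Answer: $\frac{1}{1743877} \approx 5.7343 \cdot 10^{-7}$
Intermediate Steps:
$P{\left(D,B \right)} = - \frac{190}{3} - \frac{B D}{3}$ ($P{\left(D,B \right)} = - \frac{B D + 190}{3} = - \frac{190 + B D}{3} = - \frac{190}{3} - \frac{B D}{3}$)
$w{\left(r,J \right)} = -2 + J r^{2}$ ($w{\left(r,J \right)} = r^{2} J - 2 = J r^{2} - 2 = -2 + J r^{2}$)
$H{\left(W \right)} = \left(-2 - 16 W\right)^{2}$ ($H{\left(W \right)} = \left(-2 + - 4 W 2^{2}\right)^{2} = \left(-2 + - 4 W 4\right)^{2} = \left(-2 - 16 W\right)^{2}$)
$\frac{1}{P{\left(-289,289 \right)} + H{\left(-82 \right)}} = \frac{1}{\left(- \frac{190}{3} - \frac{289}{3} \left(-289\right)\right) + 4 \left(1 + 8 \left(-82\right)\right)^{2}} = \frac{1}{\left(- \frac{190}{3} + \frac{83521}{3}\right) + 4 \left(1 - 656\right)^{2}} = \frac{1}{27777 + 4 \left(-655\right)^{2}} = \frac{1}{27777 + 4 \cdot 429025} = \frac{1}{27777 + 1716100} = \frac{1}{1743877}$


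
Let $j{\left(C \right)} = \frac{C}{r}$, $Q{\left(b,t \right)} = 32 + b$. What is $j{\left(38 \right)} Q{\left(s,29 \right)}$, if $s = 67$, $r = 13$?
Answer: $\frac{3762}{13} \approx 289.38$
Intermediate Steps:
$j{\left(C \right)} = \frac{C}{13}$
$j{\left(38 \right)} Q{\left(s,29 \right)} = \frac{1}{13} \cdot 38 \left(32 + 67\right) = \frac{38}{13} \cdot 99 = \frac{3762}{13}$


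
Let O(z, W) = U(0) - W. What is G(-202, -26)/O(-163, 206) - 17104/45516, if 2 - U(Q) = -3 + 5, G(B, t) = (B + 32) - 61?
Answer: 1747693/2344074 ≈ 0.74558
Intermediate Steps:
G(B, t) = -29 + B (G(B, t) = (32 + B) - 61 = -29 + B)
U(Q) = 0 (U(Q) = 2 - (-3 + 5) = 2 - 1*2 = 2 - 2 = 0)
O(z, W) = -W (O(z, W) = 0 - W = -W)
G(-202, -26)/O(-163, 206) - 17104/45516 = (-29 - 202)/((-1*206)) - 17104/45516 = -231/(-206) - 17104*1/45516 = -231*(-1/206) - 4276/11379 = 231/206 - 4276/11379 = 1747693/2344074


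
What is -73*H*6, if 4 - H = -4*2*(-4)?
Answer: 12264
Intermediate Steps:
H = -28 (H = 4 - (-4*2)*(-4) = 4 - (-8)*(-4) = 4 - 1*32 = 4 - 32 = -28)
-73*H*6 = -73*(-28)*6 = 2044*6 = 12264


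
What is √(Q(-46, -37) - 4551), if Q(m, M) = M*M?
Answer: I*√3182 ≈ 56.409*I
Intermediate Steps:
Q(m, M) = M²
√(Q(-46, -37) - 4551) = √((-37)² - 4551) = √(1369 - 4551) = √(-3182) = I*√3182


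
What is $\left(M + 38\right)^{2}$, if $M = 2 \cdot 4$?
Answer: $2116$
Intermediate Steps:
$M = 8$
$\left(M + 38\right)^{2} = \left(8 + 38\right)^{2} = 46^{2} = 2116$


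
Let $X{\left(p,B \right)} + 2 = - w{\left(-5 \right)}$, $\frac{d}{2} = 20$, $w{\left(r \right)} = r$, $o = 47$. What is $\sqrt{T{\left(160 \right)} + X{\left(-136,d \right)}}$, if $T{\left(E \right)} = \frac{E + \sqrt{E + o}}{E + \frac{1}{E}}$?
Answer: $\frac{\sqrt{2621619203 + 12288480 \sqrt{23}}}{25601} \approx 2.0223$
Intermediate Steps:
$d = 40$ ($d = 2 \cdot 20 = 40$)
$X{\left(p,B \right)} = 3$ ($X{\left(p,B \right)} = -2 - -5 = -2 + 5 = 3$)
$T{\left(E \right)} = \frac{E + \sqrt{47 + E}}{E + \frac{1}{E}}$ ($T{\left(E \right)} = \frac{E + \sqrt{E + 47}}{E + \frac{1}{E}} = \frac{E + \sqrt{47 + E}}{E + \frac{1}{E}}$)
$\sqrt{T{\left(160 \right)} + X{\left(-136,d \right)}} = \sqrt{\frac{160 \left(160 + \sqrt{47 + 160}\right)}{1 + 160^{2}} + 3} = \sqrt{\frac{160 \left(160 + \sqrt{207}\right)}{1 + 25600} + 3} = \sqrt{\frac{160 \left(160 + 3 \sqrt{23}\right)}{25601} + 3} = \sqrt{160 \cdot \frac{1}{25601} \left(160 + 3 \sqrt{23}\right) + 3} = \sqrt{\left(\frac{25600}{25601} + \frac{480 \sqrt{23}}{25601}\right) + 3} = \sqrt{\frac{102403}{25601} + \frac{480 \sqrt{23}}{25601}}$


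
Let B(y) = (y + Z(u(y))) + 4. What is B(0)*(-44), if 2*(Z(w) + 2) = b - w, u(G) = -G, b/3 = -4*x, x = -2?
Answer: -616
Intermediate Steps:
b = 24 (b = 3*(-4*(-2)) = 3*8 = 24)
Z(w) = 10 - w/2 (Z(w) = -2 + (24 - w)/2 = -2 + (12 - w/2) = 10 - w/2)
B(y) = 14 + 3*y/2 (B(y) = (y + (10 - (-1)*y/2)) + 4 = (y + (10 + y/2)) + 4 = (10 + 3*y/2) + 4 = 14 + 3*y/2)
B(0)*(-44) = (14 + (3/2)*0)*(-44) = (14 + 0)*(-44) = 14*(-44) = -616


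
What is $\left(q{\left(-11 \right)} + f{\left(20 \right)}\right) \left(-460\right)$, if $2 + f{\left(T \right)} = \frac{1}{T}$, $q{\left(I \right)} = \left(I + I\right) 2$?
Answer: $21137$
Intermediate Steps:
$q{\left(I \right)} = 4 I$ ($q{\left(I \right)} = 2 I 2 = 4 I$)
$f{\left(T \right)} = -2 + \frac{1}{T}$
$\left(q{\left(-11 \right)} + f{\left(20 \right)}\right) \left(-460\right) = \left(4 \left(-11\right) - \left(2 - \frac{1}{20}\right)\right) \left(-460\right) = \left(-44 + \left(-2 + \frac{1}{20}\right)\right) \left(-460\right) = \left(-44 - \frac{39}{20}\right) \left(-460\right) = \left(- \frac{919}{20}\right) \left(-460\right) = 21137$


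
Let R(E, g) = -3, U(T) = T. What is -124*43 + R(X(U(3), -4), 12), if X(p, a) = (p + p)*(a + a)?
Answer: -5335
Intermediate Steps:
X(p, a) = 4*a*p (X(p, a) = (2*p)*(2*a) = 4*a*p)
-124*43 + R(X(U(3), -4), 12) = -124*43 - 3 = -5332 - 3 = -5335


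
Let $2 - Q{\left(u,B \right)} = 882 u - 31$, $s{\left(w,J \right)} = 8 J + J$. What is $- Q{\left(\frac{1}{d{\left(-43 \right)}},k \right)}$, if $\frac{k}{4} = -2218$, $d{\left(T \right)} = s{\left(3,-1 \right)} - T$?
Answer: $- \frac{120}{17} \approx -7.0588$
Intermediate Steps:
$s{\left(w,J \right)} = 9 J$
$d{\left(T \right)} = -9 - T$ ($d{\left(T \right)} = 9 \left(-1\right) - T = -9 - T$)
$k = -8872$ ($k = 4 \left(-2218\right) = -8872$)
$Q{\left(u,B \right)} = 33 - 882 u$ ($Q{\left(u,B \right)} = 2 - \left(882 u - 31\right) = 2 - \left(-31 + 882 u\right) = 33 - 882 u$)
$- Q{\left(\frac{1}{d{\left(-43 \right)}},k \right)} = - (33 - \frac{882}{-9 - -43}) = - (33 - \frac{882}{-9 + 43}) = - (33 - \frac{882}{34}) = - (33 - \frac{441}{17}) = \left(-1\right) \frac{120}{17} = - \frac{120}{17}$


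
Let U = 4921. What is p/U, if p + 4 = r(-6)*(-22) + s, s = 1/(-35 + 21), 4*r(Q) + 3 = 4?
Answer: -67/34447 ≈ -0.0019450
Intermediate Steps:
r(Q) = ¼ (r(Q) = -¾ + (¼)*4 = -¾ + 1 = ¼)
s = -1/14 (s = 1/(-14) = -1/14 ≈ -0.071429)
p = -67/7 (p = -4 + ((¼)*(-22) - 1/14) = -4 + (-11/2 - 1/14) = -4 - 39/7 = -67/7 ≈ -9.5714)
p/U = -67/7/4921 = -67/7*1/4921 = -67/34447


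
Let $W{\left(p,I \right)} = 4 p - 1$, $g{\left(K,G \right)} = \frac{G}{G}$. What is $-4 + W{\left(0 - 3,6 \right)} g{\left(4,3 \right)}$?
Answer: $-17$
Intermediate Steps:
$g{\left(K,G \right)} = 1$
$W{\left(p,I \right)} = -1 + 4 p$
$-4 + W{\left(0 - 3,6 \right)} g{\left(4,3 \right)} = -4 + \left(-1 + 4 \left(0 - 3\right)\right) 1 = -4 + \left(-1 + 4 \left(-3\right)\right) 1 = -4 + \left(-1 - 12\right) 1 = -4 - 13 = -17$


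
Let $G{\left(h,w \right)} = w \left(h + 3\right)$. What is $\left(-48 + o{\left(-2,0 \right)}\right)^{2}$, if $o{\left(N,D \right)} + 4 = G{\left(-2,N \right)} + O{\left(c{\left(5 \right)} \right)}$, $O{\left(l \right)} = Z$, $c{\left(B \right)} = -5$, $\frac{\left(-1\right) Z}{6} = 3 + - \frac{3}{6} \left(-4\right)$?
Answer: $7056$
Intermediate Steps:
$G{\left(h,w \right)} = w \left(3 + h\right)$
$Z = -30$ ($Z = - 6 \left(3 + - \frac{3}{6} \left(-4\right)\right) = - 6 \left(3 + \left(-3\right) \frac{1}{6} \left(-4\right)\right) = - 6 \left(3 - -2\right) = - 6 \left(3 + 2\right) = \left(-6\right) 5 = -30$)
$O{\left(l \right)} = -30$
$o{\left(N,D \right)} = -34 + N$ ($o{\left(N,D \right)} = -4 + \left(N \left(3 - 2\right) - 30\right) = -4 + \left(N 1 - 30\right) = -4 + \left(N - 30\right) = -4 + \left(-30 + N\right) = -34 + N$)
$\left(-48 + o{\left(-2,0 \right)}\right)^{2} = \left(-48 - 36\right)^{2} = \left(-84\right)^{2} = 7056$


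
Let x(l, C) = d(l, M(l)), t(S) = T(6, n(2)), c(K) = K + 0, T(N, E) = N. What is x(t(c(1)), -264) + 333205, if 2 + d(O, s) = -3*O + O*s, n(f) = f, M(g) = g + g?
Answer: 333257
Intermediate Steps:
M(g) = 2*g
c(K) = K
d(O, s) = -2 - 3*O + O*s (d(O, s) = -2 + (-3*O + O*s) = -2 - 3*O + O*s)
t(S) = 6
x(l, C) = -2 - 3*l + 2*l**2 (x(l, C) = -2 - 3*l + l*(2*l) = -2 - 3*l + 2*l**2)
x(t(c(1)), -264) + 333205 = (-2 - 3*6 + 2*6**2) + 333205 = (-2 - 18 + 2*36) + 333205 = (-2 - 18 + 72) + 333205 = 52 + 333205 = 333257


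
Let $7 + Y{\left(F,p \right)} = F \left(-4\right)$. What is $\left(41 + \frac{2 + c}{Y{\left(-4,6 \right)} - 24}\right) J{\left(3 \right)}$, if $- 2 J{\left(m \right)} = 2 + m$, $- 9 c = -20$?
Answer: $- \frac{5497}{54} \approx -101.8$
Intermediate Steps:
$c = \frac{20}{9}$ ($c = \left(- \frac{1}{9}\right) \left(-20\right) = \frac{20}{9} \approx 2.2222$)
$Y{\left(F,p \right)} = -7 - 4 F$ ($Y{\left(F,p \right)} = -7 + F \left(-4\right) = -7 - 4 F$)
$J{\left(m \right)} = -1 - \frac{m}{2}$ ($J{\left(m \right)} = - \frac{2 + m}{2} = -1 - \frac{m}{2}$)
$\left(41 + \frac{2 + c}{Y{\left(-4,6 \right)} - 24}\right) J{\left(3 \right)} = \left(41 + \frac{2 + \frac{20}{9}}{\left(-7 - -16\right) - 24}\right) \left(-1 - \frac{3}{2}\right) = \left(41 + \frac{38}{9 \left(\left(-7 + 16\right) - 24\right)}\right) \left(-1 - \frac{3}{2}\right) = \left(41 + \frac{38}{9 \left(9 - 24\right)}\right) \left(- \frac{5}{2}\right) = \left(41 + \frac{38}{9 \left(-15\right)}\right) \left(- \frac{5}{2}\right) = \left(41 + \frac{38}{9} \left(- \frac{1}{15}\right)\right) \left(- \frac{5}{2}\right) = \left(41 - \frac{38}{135}\right) \left(- \frac{5}{2}\right) = \frac{5497}{135} \left(- \frac{5}{2}\right) = - \frac{5497}{54}$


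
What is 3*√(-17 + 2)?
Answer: 3*I*√15 ≈ 11.619*I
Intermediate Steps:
3*√(-17 + 2) = 3*√(-15) = 3*(I*√15) = 3*I*√15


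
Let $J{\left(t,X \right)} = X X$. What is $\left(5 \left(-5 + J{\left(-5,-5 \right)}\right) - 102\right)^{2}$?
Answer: $4$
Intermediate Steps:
$J{\left(t,X \right)} = X^{2}$
$\left(5 \left(-5 + J{\left(-5,-5 \right)}\right) - 102\right)^{2} = \left(5 \left(-5 + \left(-5\right)^{2}\right) - 102\right)^{2} = \left(5 \left(-5 + 25\right) - 102\right)^{2} = \left(5 \cdot 20 - 102\right)^{2} = \left(100 - 102\right)^{2} = \left(-2\right)^{2} = 4$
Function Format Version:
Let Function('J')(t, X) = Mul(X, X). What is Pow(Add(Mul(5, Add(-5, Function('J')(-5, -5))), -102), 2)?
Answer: 4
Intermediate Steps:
Function('J')(t, X) = Pow(X, 2)
Pow(Add(Mul(5, Add(-5, Function('J')(-5, -5))), -102), 2) = Pow(Add(Mul(5, Add(-5, Pow(-5, 2))), -102), 2) = Pow(Add(Mul(5, Add(-5, 25)), -102), 2) = Pow(Add(Mul(5, 20), -102), 2) = Pow(Add(100, -102), 2) = Pow(-2, 2) = 4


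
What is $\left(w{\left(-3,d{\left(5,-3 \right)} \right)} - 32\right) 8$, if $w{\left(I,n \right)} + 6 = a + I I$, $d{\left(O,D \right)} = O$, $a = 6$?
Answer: $-184$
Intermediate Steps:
$w{\left(I,n \right)} = I^{2}$ ($w{\left(I,n \right)} = -6 + \left(6 + I I\right) = -6 + \left(6 + I^{2}\right) = I^{2}$)
$\left(w{\left(-3,d{\left(5,-3 \right)} \right)} - 32\right) 8 = \left(\left(-3\right)^{2} - 32\right) 8 = \left(9 - 32\right) 8 = \left(-23\right) 8 = -184$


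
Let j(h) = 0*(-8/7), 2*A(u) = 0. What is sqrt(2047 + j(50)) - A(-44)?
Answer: sqrt(2047) ≈ 45.244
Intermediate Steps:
A(u) = 0 (A(u) = (1/2)*0 = 0)
j(h) = 0 (j(h) = 0*(-8*1/7) = 0*(-8/7) = 0)
sqrt(2047 + j(50)) - A(-44) = sqrt(2047 + 0) - 1*0 = sqrt(2047) + 0 = sqrt(2047)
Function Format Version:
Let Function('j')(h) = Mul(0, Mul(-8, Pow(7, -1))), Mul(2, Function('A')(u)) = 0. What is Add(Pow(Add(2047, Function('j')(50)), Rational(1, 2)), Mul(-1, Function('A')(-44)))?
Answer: Pow(2047, Rational(1, 2)) ≈ 45.244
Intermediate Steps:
Function('A')(u) = 0 (Function('A')(u) = Mul(Rational(1, 2), 0) = 0)
Function('j')(h) = 0 (Function('j')(h) = Mul(0, Mul(-8, Rational(1, 7))) = Mul(0, Rational(-8, 7)) = 0)
Add(Pow(Add(2047, Function('j')(50)), Rational(1, 2)), Mul(-1, Function('A')(-44))) = Add(Pow(Add(2047, 0), Rational(1, 2)), Mul(-1, 0)) = Add(Pow(2047, Rational(1, 2)), 0) = Pow(2047, Rational(1, 2))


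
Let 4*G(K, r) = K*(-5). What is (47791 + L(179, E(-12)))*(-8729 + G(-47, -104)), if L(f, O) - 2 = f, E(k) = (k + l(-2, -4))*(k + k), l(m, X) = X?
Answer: -415929233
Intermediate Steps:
G(K, r) = -5*K/4 (G(K, r) = (K*(-5))/4 = (-5*K)/4 = -5*K/4)
E(k) = 2*k*(-4 + k) (E(k) = (k - 4)*(k + k) = (-4 + k)*(2*k) = 2*k*(-4 + k))
L(f, O) = 2 + f
(47791 + L(179, E(-12)))*(-8729 + G(-47, -104)) = (47791 + (2 + 179))*(-8729 - 5/4*(-47)) = (47791 + 181)*(-8729 + 235/4) = 47972*(-34681/4) = -415929233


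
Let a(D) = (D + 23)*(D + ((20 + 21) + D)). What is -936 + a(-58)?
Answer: 1689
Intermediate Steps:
a(D) = (23 + D)*(41 + 2*D) (a(D) = (23 + D)*(D + (41 + D)) = (23 + D)*(41 + 2*D))
-936 + a(-58) = -936 + (943 + 2*(-58)² + 87*(-58)) = -936 + (943 + 2*3364 - 5046) = -936 + (943 + 6728 - 5046) = -936 + 2625 = 1689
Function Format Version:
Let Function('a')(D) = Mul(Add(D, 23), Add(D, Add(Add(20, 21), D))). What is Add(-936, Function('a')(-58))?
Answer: 1689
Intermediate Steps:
Function('a')(D) = Mul(Add(23, D), Add(41, Mul(2, D))) (Function('a')(D) = Mul(Add(23, D), Add(D, Add(41, D))) = Mul(Add(23, D), Add(41, Mul(2, D))))
Add(-936, Function('a')(-58)) = Add(-936, Add(943, Mul(2, Pow(-58, 2)), Mul(87, -58))) = Add(-936, Add(943, Mul(2, 3364), -5046)) = Add(-936, Add(943, 6728, -5046)) = Add(-936, 2625) = 1689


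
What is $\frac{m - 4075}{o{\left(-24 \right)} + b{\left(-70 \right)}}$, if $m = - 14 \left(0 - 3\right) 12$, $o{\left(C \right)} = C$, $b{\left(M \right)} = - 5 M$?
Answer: $- \frac{3571}{326} \approx -10.954$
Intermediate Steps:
$m = 504$ ($m = \left(-14\right) \left(-3\right) 12 = 42 \cdot 12 = 504$)
$\frac{m - 4075}{o{\left(-24 \right)} + b{\left(-70 \right)}} = \frac{504 - 4075}{-24 - -350} = - \frac{3571}{-24 + 350} = - \frac{3571}{326}$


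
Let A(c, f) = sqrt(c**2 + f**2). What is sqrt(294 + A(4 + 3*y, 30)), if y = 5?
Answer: sqrt(294 + sqrt(1261)) ≈ 18.152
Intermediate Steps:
sqrt(294 + A(4 + 3*y, 30)) = sqrt(294 + sqrt((4 + 3*5)**2 + 30**2)) = sqrt(294 + sqrt((4 + 15)**2 + 900)) = sqrt(294 + sqrt(19**2 + 900)) = sqrt(294 + sqrt(361 + 900)) = sqrt(294 + sqrt(1261))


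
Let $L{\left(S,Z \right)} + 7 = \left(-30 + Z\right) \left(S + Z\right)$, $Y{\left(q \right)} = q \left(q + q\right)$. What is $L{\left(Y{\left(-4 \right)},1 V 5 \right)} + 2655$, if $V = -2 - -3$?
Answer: $1723$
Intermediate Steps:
$Y{\left(q \right)} = 2 q^{2}$ ($Y{\left(q \right)} = q 2 q = 2 q^{2}$)
$V = 1$ ($V = -2 + 3 = 1$)
$L{\left(S,Z \right)} = -7 + \left(-30 + Z\right) \left(S + Z\right)$
$L{\left(Y{\left(-4 \right)},1 V 5 \right)} + 2655 = \left(-7 + \left(1 \cdot 1 \cdot 5\right)^{2} - 30 \cdot 2 \left(-4\right)^{2} - 30 \cdot 1 \cdot 1 \cdot 5 + 2 \left(-4\right)^{2} \cdot 1 \cdot 1 \cdot 5\right) + 2655 = \left(-7 + \left(1 \cdot 5\right)^{2} - 30 \cdot 2 \cdot 16 - 30 \cdot 1 \cdot 5 + 2 \cdot 16 \cdot 1 \cdot 5\right) + 2655 = \left(-7 + 5^{2} - 960 - 150 + 32 \cdot 5\right) + 2655 = \left(-7 + 25 - 960 - 150 + 160\right) + 2655 = -932 + 2655 = 1723$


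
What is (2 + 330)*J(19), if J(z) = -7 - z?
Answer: -8632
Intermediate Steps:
(2 + 330)*J(19) = (2 + 330)*(-7 - 1*19) = 332*(-7 - 19) = 332*(-26) = -8632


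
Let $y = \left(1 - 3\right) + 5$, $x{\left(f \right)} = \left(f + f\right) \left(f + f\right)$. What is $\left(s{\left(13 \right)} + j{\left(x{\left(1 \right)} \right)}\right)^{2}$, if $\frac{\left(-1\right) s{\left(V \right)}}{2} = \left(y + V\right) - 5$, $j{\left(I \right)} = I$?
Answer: $324$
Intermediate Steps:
$x{\left(f \right)} = 4 f^{2}$ ($x{\left(f \right)} = 2 f 2 f = 4 f^{2}$)
$y = 3$ ($y = -2 + 5 = 3$)
$s{\left(V \right)} = 4 - 2 V$ ($s{\left(V \right)} = - 2 \left(\left(3 + V\right) - 5\right) = - 2 \left(-2 + V\right) = 4 - 2 V$)
$\left(s{\left(13 \right)} + j{\left(x{\left(1 \right)} \right)}\right)^{2} = \left(\left(4 - 26\right) + 4 \cdot 1^{2}\right)^{2} = \left(\left(4 - 26\right) + 4 \cdot 1\right)^{2} = \left(-22 + 4\right)^{2} = \left(-18\right)^{2} = 324$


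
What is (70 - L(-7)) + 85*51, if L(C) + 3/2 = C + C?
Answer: 8841/2 ≈ 4420.5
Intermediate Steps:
L(C) = -3/2 + 2*C (L(C) = -3/2 + (C + C) = -3/2 + 2*C)
(70 - L(-7)) + 85*51 = (70 - (-3/2 + 2*(-7))) + 85*51 = (70 - (-3/2 - 14)) + 4335 = (70 - 1*(-31/2)) + 4335 = (70 + 31/2) + 4335 = 171/2 + 4335 = 8841/2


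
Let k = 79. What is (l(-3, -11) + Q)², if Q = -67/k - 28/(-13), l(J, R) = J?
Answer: 3027600/1054729 ≈ 2.8705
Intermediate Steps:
Q = 1341/1027 (Q = -67/79 - 28/(-13) = -67*1/79 - 28*(-1/13) = -67/79 + 28/13 = 1341/1027 ≈ 1.3057)
(l(-3, -11) + Q)² = (-3 + 1341/1027)² = (-1740/1027)² = 3027600/1054729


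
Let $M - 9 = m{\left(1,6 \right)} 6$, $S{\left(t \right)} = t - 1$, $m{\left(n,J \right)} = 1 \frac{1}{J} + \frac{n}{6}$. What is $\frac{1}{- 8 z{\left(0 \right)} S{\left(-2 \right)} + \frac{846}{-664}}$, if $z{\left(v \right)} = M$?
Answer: $\frac{332}{87225} \approx 0.0038062$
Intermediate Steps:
$m{\left(n,J \right)} = \frac{1}{J} + \frac{n}{6}$ ($m{\left(n,J \right)} = \frac{1}{J} + n \frac{1}{6} = \frac{1}{J} + \frac{n}{6}$)
$S{\left(t \right)} = -1 + t$
$M = 11$ ($M = 9 + \left(\frac{1}{6} + \frac{1}{6} \cdot 1\right) 6 = 9 + \left(\frac{1}{6} + \frac{1}{6}\right) 6 = 9 + \frac{1}{3} \cdot 6 = 9 + 2 = 11$)
$z{\left(v \right)} = 11$
$\frac{1}{- 8 z{\left(0 \right)} S{\left(-2 \right)} + \frac{846}{-664}} = \frac{1}{\left(-8\right) 11 \left(-1 - 2\right) + \frac{846}{-664}} = \frac{1}{\left(-88\right) \left(-3\right) + 846 \left(- \frac{1}{664}\right)} = \frac{1}{264 - \frac{423}{332}} = \frac{1}{\frac{87225}{332}} = \frac{332}{87225}$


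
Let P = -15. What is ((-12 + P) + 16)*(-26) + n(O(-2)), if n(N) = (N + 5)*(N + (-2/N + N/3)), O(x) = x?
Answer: 281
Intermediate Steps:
n(N) = (5 + N)*(-2/N + 4*N/3) (n(N) = (5 + N)*(N + (-2/N + N*(1/3))) = (5 + N)*(N + (-2/N + N/3)) = (5 + N)*(-2/N + 4*N/3))
((-12 + P) + 16)*(-26) + n(O(-2)) = ((-12 - 15) + 16)*(-26) + (-2 - 10/(-2) + (4/3)*(-2)**2 + (20/3)*(-2)) = (-27 + 16)*(-26) + (-2 - 10*(-1/2) + (4/3)*4 - 40/3) = -11*(-26) + (-2 + 5 + 16/3 - 40/3) = 286 - 5 = 281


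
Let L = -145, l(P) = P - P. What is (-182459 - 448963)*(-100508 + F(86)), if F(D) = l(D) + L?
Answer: 63554518566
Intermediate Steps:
l(P) = 0
F(D) = -145 (F(D) = 0 - 145 = -145)
(-182459 - 448963)*(-100508 + F(86)) = (-182459 - 448963)*(-100508 - 145) = -631422*(-100653) = 63554518566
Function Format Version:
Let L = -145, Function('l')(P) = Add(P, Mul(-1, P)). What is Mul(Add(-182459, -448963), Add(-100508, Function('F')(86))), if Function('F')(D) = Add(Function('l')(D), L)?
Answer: 63554518566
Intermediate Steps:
Function('l')(P) = 0
Function('F')(D) = -145 (Function('F')(D) = Add(0, -145) = -145)
Mul(Add(-182459, -448963), Add(-100508, Function('F')(86))) = Mul(Add(-182459, -448963), Add(-100508, -145)) = Mul(-631422, -100653) = 63554518566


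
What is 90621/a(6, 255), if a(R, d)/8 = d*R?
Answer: 10069/1360 ≈ 7.4037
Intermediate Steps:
a(R, d) = 8*R*d (a(R, d) = 8*(d*R) = 8*(R*d) = 8*R*d)
90621/a(6, 255) = 90621/((8*6*255)) = 90621/12240 = 90621*(1/12240) = 10069/1360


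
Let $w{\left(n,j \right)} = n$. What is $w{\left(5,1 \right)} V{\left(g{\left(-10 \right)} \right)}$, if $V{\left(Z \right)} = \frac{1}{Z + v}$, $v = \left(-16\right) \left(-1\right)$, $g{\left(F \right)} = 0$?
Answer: $\frac{5}{16} \approx 0.3125$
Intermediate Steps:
$v = 16$
$V{\left(Z \right)} = \frac{1}{16 + Z}$ ($V{\left(Z \right)} = \frac{1}{Z + 16} = \frac{1}{16 + Z}$)
$w{\left(5,1 \right)} V{\left(g{\left(-10 \right)} \right)} = \frac{5}{16 + 0} = \frac{5}{16}$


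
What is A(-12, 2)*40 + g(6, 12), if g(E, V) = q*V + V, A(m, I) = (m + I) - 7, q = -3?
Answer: -704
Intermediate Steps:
A(m, I) = -7 + I + m (A(m, I) = (I + m) - 7 = -7 + I + m)
g(E, V) = -2*V (g(E, V) = -3*V + V = -2*V)
A(-12, 2)*40 + g(6, 12) = (-7 + 2 - 12)*40 - 2*12 = -17*40 - 24 = -680 - 24 = -704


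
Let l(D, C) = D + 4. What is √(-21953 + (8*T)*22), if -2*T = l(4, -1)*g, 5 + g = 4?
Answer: 3*I*√2361 ≈ 145.77*I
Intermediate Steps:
g = -1 (g = -5 + 4 = -1)
l(D, C) = 4 + D
T = 4 (T = -(4 + 4)*(-1)/2 = -4*(-1) = -½*(-8) = 4)
√(-21953 + (8*T)*22) = √(-21953 + (8*4)*22) = √(-21953 + 32*22) = √(-21953 + 704) = √(-21249) = 3*I*√2361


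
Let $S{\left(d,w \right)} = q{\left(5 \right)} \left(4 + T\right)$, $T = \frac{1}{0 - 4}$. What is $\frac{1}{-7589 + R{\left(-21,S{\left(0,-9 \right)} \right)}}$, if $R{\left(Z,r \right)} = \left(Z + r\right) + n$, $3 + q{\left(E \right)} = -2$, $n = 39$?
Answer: $- \frac{4}{30359} \approx -0.00013176$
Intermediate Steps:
$q{\left(E \right)} = -5$ ($q{\left(E \right)} = -3 - 2 = -5$)
$T = - \frac{1}{4}$ ($T = \frac{1}{-4} = - \frac{1}{4} \approx -0.25$)
$S{\left(d,w \right)} = - \frac{75}{4}$ ($S{\left(d,w \right)} = - 5 \left(4 - \frac{1}{4}\right) = \left(-5\right) \frac{15}{4} = - \frac{75}{4}$)
$R{\left(Z,r \right)} = 39 + Z + r$ ($R{\left(Z,r \right)} = \left(Z + r\right) + 39 = 39 + Z + r$)
$\frac{1}{-7589 + R{\left(-21,S{\left(0,-9 \right)} \right)}} = \frac{1}{-7589 - \frac{3}{4}} = \frac{1}{- \frac{30359}{4}} = - \frac{4}{30359}$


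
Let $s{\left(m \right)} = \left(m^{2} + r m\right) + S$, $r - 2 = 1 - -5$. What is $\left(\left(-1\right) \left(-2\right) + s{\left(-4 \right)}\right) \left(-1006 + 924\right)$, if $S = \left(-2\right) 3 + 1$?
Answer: $1558$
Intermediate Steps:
$r = 8$ ($r = 2 + \left(1 - -5\right) = 2 + \left(1 + 5\right) = 2 + 6 = 8$)
$S = -5$ ($S = -6 + 1 = -5$)
$s{\left(m \right)} = -5 + m^{2} + 8 m$ ($s{\left(m \right)} = \left(m^{2} + 8 m\right) - 5 = -5 + m^{2} + 8 m$)
$\left(\left(-1\right) \left(-2\right) + s{\left(-4 \right)}\right) \left(-1006 + 924\right) = \left(\left(-1\right) \left(-2\right) + \left(-5 + \left(-4\right)^{2} + 8 \left(-4\right)\right)\right) \left(-1006 + 924\right) = \left(2 - 21\right) \left(-82\right) = \left(-19\right) \left(-82\right) = 1558$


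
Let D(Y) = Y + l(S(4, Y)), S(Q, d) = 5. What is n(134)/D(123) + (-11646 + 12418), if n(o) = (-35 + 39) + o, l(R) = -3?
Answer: 15463/20 ≈ 773.15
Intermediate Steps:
n(o) = 4 + o
D(Y) = -3 + Y (D(Y) = Y - 3 = -3 + Y)
n(134)/D(123) + (-11646 + 12418) = (4 + 134)/(-3 + 123) + (-11646 + 12418) = 138/120 + 772 = 138*(1/120) + 772 = 23/20 + 772 = 15463/20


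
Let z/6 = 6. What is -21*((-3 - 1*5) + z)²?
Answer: -16464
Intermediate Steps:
z = 36 (z = 6*6 = 36)
-21*((-3 - 1*5) + z)² = -21*((-3 - 1*5) + 36)² = -21*((-3 - 5) + 36)² = -21*(-8 + 36)² = -21*28² = -21*784 = -16464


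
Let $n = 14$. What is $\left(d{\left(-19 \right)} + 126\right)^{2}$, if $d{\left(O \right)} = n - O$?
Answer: $25281$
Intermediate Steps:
$d{\left(O \right)} = 14 - O$
$\left(d{\left(-19 \right)} + 126\right)^{2} = \left(\left(14 - -19\right) + 126\right)^{2} = \left(\left(14 + 19\right) + 126\right)^{2} = \left(33 + 126\right)^{2} = 159^{2} = 25281$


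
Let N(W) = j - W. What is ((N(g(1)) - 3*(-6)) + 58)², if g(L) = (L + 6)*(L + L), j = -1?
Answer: 3721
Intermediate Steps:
g(L) = 2*L*(6 + L) (g(L) = (6 + L)*(2*L) = 2*L*(6 + L))
N(W) = -1 - W
((N(g(1)) - 3*(-6)) + 58)² = (((-1 - 2*(6 + 1)) - 3*(-6)) + 58)² = (((-1 - 2*7) + 18) + 58)² = (((-1 - 1*14) + 18) + 58)² = (((-1 - 14) + 18) + 58)² = ((-15 + 18) + 58)² = (3 + 58)² = 61² = 3721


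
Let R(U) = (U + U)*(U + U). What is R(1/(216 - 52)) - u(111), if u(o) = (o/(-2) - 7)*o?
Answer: 46647751/6724 ≈ 6937.5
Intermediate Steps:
R(U) = 4*U² (R(U) = (2*U)*(2*U) = 4*U²)
u(o) = o*(-7 - o/2) (u(o) = (o*(-½) - 7)*o = (-o/2 - 7)*o = (-7 - o/2)*o = o*(-7 - o/2))
R(1/(216 - 52)) - u(111) = 4*(1/(216 - 52))² - (-1)*111*(14 + 111)/2 = 4*(1/164)² - (-1)*111*125/2 = 4*(1/164)² - 1*(-13875/2) = 4*(1/26896) + 13875/2 = 1/6724 + 13875/2 = 46647751/6724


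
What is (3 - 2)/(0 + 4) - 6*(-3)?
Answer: 73/4 ≈ 18.250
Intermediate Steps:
(3 - 2)/(0 + 4) - 6*(-3) = 1/4 + 18 = 73/4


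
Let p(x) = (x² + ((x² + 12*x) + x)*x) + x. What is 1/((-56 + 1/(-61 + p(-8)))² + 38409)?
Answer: 99225/4122267346 ≈ 2.4070e-5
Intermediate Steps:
p(x) = x + x² + x*(x² + 13*x) (p(x) = (x² + (x² + 13*x)*x) + x = (x² + x*(x² + 13*x)) + x = x + x² + x*(x² + 13*x))
1/((-56 + 1/(-61 + p(-8)))² + 38409) = 1/((-56 + 1/(-61 - 8*(1 + (-8)² + 14*(-8))))² + 38409) = 1/((-56 + 1/(-61 - 8*(1 + 64 - 112)))² + 38409) = 1/((-56 + 1/(-61 - 8*(-47)))² + 38409) = 1/((-56 + 1/(-61 + 376))² + 38409) = 1/((-56 + 1/315)² + 38409) = 1/((-17639/315)² + 38409) = 1/(311134321/99225 + 38409) = 1/(4122267346/99225) = 99225/4122267346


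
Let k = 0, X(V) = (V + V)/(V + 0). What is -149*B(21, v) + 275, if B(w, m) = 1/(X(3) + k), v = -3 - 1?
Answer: 401/2 ≈ 200.50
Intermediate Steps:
v = -4
X(V) = 2 (X(V) = (2*V)/V = 2)
B(w, m) = ½ (B(w, m) = 1/(2 + 0) = 1/2 = ½)
-149*B(21, v) + 275 = -149*½ + 275 = -149/2 + 275 = 401/2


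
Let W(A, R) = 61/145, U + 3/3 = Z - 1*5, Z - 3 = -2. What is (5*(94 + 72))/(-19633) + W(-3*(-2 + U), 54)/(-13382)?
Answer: -55576597/1313644030 ≈ -0.042307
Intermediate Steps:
Z = 1 (Z = 3 - 2 = 1)
U = -5 (U = -1 + (1 - 1*5) = -1 + (1 - 5) = -1 - 4 = -5)
W(A, R) = 61/145 (W(A, R) = 61*(1/145) = 61/145)
(5*(94 + 72))/(-19633) + W(-3*(-2 + U), 54)/(-13382) = (5*(94 + 72))/(-19633) + (61/145)/(-13382) = (5*166)*(-1/19633) + (61/145)*(-1/13382) = 830*(-1/19633) - 61/1940390 = -830/19633 - 61/1940390 = -55576597/1313644030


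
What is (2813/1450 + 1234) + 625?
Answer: 93047/50 ≈ 1860.9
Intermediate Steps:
(2813/1450 + 1234) + 625 = (2813*(1/1450) + 1234) + 625 = (97/50 + 1234) + 625 = 61797/50 + 625 = 93047/50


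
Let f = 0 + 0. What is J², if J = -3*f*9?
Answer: 0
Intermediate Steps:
f = 0
J = 0 (J = -3*0*9 = 0*9 = 0)
J² = 0² = 0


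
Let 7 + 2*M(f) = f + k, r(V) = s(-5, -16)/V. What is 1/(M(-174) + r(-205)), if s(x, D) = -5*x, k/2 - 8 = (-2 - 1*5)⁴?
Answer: 82/190107 ≈ 0.00043134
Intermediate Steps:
k = 4818 (k = 16 + 2*(-2 - 1*5)⁴ = 16 + 2*(-2 - 5)⁴ = 16 + 2*(-7)⁴ = 16 + 2*2401 = 16 + 4802 = 4818)
r(V) = 25/V (r(V) = (-5*(-5))/V = 25/V)
M(f) = 4811/2 + f/2 (M(f) = -7/2 + (f + 4818)/2 = -7/2 + (4818 + f)/2 = -7/2 + (2409 + f/2) = 4811/2 + f/2)
1/(M(-174) + r(-205)) = 1/((4811/2 + (½)*(-174)) + 25/(-205)) = 1/((4811/2 - 87) + 25*(-1/205)) = 1/(4637/2 - 5/41) = 1/(190107/82) = 82/190107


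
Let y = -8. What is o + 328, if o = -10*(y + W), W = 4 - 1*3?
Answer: 398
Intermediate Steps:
W = 1 (W = 4 - 3 = 1)
o = 70 (o = -10*(-8 + 1) = -10*(-7) = 70)
o + 328 = 70 + 328 = 398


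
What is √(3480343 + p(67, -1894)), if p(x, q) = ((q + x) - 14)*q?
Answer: 3*√774133 ≈ 2639.5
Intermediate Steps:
p(x, q) = q*(-14 + q + x) (p(x, q) = (-14 + q + x)*q = q*(-14 + q + x))
√(3480343 + p(67, -1894)) = √(3480343 - 1894*(-14 - 1894 + 67)) = √(3480343 - 1894*(-1841)) = √(3480343 + 3486854) = √6967197 = 3*√774133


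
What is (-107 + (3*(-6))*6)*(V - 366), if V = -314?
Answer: 146200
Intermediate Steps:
(-107 + (3*(-6))*6)*(V - 366) = (-107 + (3*(-6))*6)*(-314 - 366) = (-107 - 18*6)*(-680) = (-107 - 108)*(-680) = -215*(-680) = 146200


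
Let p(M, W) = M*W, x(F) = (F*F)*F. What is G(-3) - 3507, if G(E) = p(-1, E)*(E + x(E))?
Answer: -3597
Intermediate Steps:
x(F) = F³ (x(F) = F²*F = F³)
G(E) = -E*(E + E³) (G(E) = (-E)*(E + E³) = -E*(E + E³))
G(-3) - 3507 = (-1*(-3)² - 1*(-3)⁴) - 3507 = (-1*9 - 1*81) - 3507 = (-9 - 81) - 3507 = -90 - 3507 = -3597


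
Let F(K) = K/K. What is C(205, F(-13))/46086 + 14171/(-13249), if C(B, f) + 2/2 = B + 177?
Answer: -216012279/203531138 ≈ -1.0613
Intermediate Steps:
F(K) = 1
C(B, f) = 176 + B (C(B, f) = -1 + (B + 177) = -1 + (177 + B) = 176 + B)
C(205, F(-13))/46086 + 14171/(-13249) = (176 + 205)/46086 + 14171/(-13249) = 381*(1/46086) + 14171*(-1/13249) = 127/15362 - 14171/13249 = -216012279/203531138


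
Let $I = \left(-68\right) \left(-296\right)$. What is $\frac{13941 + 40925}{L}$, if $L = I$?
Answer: $\frac{27433}{10064} \approx 2.7259$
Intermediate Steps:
$I = 20128$
$L = 20128$
$\frac{13941 + 40925}{L} = \frac{13941 + 40925}{20128} = 54866 \cdot \frac{1}{20128} = \frac{27433}{10064}$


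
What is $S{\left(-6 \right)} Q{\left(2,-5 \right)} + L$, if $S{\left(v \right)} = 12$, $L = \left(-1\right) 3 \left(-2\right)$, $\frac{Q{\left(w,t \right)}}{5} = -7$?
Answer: $-414$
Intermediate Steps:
$Q{\left(w,t \right)} = -35$ ($Q{\left(w,t \right)} = 5 \left(-7\right) = -35$)
$L = 6$ ($L = \left(-3\right) \left(-2\right) = 6$)
$S{\left(-6 \right)} Q{\left(2,-5 \right)} + L = 12 \left(-35\right) + 6 = -420 + 6 = -414$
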